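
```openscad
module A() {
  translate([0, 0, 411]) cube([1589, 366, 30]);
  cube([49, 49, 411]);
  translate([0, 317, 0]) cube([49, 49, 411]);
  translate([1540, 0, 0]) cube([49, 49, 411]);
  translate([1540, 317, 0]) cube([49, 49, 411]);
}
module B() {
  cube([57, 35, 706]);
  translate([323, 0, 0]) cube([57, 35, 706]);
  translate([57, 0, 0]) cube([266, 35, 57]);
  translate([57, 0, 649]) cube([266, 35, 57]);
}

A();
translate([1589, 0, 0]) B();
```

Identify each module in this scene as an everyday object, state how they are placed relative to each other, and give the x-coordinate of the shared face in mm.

A is a bench. B is a picture frame. The picture frame is against the bench's +x side, with their −y faces flush. The x-coordinate of the shared face is 1589 mm.

The bench's +x face and the picture frame's −x face are both at x = 1589 mm.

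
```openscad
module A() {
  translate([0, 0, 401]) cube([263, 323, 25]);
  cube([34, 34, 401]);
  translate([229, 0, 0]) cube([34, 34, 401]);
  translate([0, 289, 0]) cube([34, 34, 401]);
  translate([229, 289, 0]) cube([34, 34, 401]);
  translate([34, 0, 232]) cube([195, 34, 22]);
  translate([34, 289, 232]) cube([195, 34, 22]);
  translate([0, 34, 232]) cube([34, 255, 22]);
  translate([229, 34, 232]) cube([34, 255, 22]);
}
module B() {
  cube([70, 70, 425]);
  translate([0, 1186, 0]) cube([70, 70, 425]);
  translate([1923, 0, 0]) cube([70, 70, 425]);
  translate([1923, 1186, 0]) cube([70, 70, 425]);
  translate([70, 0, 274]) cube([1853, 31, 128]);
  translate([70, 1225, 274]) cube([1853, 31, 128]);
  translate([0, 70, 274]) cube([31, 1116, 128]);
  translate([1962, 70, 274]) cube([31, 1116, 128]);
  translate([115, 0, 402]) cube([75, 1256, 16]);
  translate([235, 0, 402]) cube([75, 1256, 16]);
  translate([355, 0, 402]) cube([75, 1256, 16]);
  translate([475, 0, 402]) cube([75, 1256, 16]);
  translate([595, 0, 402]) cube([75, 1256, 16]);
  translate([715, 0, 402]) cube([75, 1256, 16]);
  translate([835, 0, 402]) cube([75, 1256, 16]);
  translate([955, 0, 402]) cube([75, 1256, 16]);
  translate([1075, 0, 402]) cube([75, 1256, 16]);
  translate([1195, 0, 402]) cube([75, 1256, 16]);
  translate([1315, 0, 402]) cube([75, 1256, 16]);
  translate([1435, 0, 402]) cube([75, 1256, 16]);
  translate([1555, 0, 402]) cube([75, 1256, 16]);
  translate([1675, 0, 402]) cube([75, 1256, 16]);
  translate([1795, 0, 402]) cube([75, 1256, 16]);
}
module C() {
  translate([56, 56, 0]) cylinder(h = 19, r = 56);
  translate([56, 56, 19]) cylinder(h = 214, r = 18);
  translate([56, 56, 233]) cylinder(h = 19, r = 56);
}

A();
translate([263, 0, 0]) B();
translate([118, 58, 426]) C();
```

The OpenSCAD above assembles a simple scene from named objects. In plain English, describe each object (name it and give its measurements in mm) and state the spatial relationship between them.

A is a four-legged stool. The seat is a 263×323×25 mm slab whose top surface is at z = 426 mm; four square legs, each 34×34 mm in cross-section, run from the floor (z = 0) to the underside of the seat, each flush with a corner of the seat. Four stretchers, 34 mm wide and 22 mm tall, connect adjacent legs with their undersides at z = 232 mm, each running between the inner faces of the legs it joins and aligned with the legs' outer faces on the other axis.

B is a bed frame 1993 mm long (x) by 1256 mm wide (y). Four 70×70 mm corner posts, 425 mm tall, at the corners of the footprint. Four rails of 31 mm thickness and 128 mm height run between adjacent posts with their undersides at z = 274 mm, their outer faces flush with the outside of the frame (the two x-running rails run between the posts' inner faces; the two y-running rails run between the posts' inner faces). 15 slats, each 75 mm wide (x) and 16 mm thick, lie across the top of the two x-running rails, running the full 1256 mm width of the frame in y; the slats are evenly spaced along x between the inner faces of the end posts with equal gaps (rounded down to the nearest mm) at the −x end and between each pair — any rounding remainder accumulates at the +x end.

C is a spool: two coaxial disc flanges of radius 56 mm and thickness 19 mm, joined by a core cylinder of radius 18 mm and height 214 mm. The lower flange rests on z = 0 and the three cylinders share a vertical axis.

The bed frame is against the stool's +x side, with their −y faces flush. The spool is on top of the stool.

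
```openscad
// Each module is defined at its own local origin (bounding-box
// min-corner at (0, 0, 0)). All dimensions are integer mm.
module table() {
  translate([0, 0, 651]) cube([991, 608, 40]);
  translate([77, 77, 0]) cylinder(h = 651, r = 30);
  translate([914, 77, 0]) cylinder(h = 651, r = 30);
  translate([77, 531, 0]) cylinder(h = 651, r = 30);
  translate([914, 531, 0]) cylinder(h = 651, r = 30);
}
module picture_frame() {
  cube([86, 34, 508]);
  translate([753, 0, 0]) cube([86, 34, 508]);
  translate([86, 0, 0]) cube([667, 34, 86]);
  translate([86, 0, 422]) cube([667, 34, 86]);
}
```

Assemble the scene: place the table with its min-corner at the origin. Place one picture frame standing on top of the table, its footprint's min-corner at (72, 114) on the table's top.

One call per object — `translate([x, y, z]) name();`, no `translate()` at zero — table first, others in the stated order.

table();
translate([72, 114, 691]) picture_frame();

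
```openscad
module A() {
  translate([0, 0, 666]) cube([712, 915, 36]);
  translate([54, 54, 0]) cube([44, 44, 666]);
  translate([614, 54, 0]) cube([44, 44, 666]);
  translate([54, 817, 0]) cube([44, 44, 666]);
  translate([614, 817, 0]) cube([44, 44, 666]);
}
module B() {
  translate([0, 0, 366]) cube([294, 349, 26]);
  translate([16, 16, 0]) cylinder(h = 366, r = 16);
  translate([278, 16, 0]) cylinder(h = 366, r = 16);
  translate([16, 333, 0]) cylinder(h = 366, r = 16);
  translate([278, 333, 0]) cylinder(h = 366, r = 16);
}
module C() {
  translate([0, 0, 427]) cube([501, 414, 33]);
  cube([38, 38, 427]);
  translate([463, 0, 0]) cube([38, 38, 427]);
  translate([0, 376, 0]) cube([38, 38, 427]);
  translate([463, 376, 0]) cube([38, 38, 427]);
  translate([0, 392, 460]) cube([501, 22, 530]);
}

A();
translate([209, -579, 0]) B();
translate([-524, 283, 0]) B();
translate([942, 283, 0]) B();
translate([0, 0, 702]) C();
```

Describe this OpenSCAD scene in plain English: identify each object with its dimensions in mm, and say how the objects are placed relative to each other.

A is a table with a 712×915 mm rectangular top, 36 mm thick, top surface at z = 702 mm, supported by four 44×44 mm square legs, each inset 54 mm from the nearest pair of top edges, running from the floor.

B is a four-legged stool. The seat is a 294×349×26 mm slab whose top surface is at z = 392 mm; four round legs, each 32 mm in diameter, run from the floor (z = 0) to the underside of the seat, each leg's axis is inset half a diameter from the nearest pair of seat edges (so the leg's bounding box is flush with the corner).

C is a chair: 501×414 mm seat, 33 mm thick, top at z = 460 mm, on four 38 mm square corner legs flush with the seat edges. A 22 mm thick backrest slab spans the full seat width, extending 530 mm above the seat top, its back face flush with the seat's +y edge.

Three stools sit around the table at the −y, −x, +x sides. The chair is on top of the table.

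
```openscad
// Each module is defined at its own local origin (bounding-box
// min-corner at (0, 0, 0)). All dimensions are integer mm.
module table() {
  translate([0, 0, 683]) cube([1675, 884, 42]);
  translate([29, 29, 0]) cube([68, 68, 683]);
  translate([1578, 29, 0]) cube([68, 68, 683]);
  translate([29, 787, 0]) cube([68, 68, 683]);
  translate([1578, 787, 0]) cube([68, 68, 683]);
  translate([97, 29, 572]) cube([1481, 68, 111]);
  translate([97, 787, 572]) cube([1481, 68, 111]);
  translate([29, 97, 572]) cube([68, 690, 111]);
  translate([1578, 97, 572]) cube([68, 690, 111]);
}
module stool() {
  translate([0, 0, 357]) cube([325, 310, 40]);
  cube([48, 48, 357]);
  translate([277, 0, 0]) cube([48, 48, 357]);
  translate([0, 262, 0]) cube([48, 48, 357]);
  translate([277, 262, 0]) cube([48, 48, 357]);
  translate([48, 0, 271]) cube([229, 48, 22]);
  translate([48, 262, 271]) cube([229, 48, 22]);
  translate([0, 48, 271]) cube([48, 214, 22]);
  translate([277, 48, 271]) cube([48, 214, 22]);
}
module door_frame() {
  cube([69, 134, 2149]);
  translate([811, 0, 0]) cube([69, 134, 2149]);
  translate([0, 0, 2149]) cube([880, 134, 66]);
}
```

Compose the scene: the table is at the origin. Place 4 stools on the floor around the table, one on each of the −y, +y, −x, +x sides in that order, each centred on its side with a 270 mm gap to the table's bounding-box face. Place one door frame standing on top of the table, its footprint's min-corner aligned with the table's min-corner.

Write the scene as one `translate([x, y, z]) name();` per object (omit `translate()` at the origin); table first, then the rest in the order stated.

table();
translate([675, -580, 0]) stool();
translate([675, 1154, 0]) stool();
translate([-595, 287, 0]) stool();
translate([1945, 287, 0]) stool();
translate([0, 0, 725]) door_frame();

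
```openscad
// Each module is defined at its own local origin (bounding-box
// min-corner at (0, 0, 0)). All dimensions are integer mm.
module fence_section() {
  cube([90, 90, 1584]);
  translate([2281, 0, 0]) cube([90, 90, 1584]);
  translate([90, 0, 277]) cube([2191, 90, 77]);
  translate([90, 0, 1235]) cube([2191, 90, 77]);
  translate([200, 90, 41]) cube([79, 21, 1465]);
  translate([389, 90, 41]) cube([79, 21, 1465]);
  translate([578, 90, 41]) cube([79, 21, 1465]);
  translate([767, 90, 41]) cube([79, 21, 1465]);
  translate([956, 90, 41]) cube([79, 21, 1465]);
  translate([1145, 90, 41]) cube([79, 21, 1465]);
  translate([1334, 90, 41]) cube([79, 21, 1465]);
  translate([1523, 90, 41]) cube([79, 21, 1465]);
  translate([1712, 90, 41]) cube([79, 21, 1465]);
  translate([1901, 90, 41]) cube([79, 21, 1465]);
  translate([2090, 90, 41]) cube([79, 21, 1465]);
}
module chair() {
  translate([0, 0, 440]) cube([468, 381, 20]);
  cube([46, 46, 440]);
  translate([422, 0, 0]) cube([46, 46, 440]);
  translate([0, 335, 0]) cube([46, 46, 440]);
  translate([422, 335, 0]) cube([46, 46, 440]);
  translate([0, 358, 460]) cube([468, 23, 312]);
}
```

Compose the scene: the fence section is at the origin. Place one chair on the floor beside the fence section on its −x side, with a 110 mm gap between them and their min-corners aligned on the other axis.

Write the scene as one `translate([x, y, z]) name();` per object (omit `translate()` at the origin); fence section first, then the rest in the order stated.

fence_section();
translate([-578, 0, 0]) chair();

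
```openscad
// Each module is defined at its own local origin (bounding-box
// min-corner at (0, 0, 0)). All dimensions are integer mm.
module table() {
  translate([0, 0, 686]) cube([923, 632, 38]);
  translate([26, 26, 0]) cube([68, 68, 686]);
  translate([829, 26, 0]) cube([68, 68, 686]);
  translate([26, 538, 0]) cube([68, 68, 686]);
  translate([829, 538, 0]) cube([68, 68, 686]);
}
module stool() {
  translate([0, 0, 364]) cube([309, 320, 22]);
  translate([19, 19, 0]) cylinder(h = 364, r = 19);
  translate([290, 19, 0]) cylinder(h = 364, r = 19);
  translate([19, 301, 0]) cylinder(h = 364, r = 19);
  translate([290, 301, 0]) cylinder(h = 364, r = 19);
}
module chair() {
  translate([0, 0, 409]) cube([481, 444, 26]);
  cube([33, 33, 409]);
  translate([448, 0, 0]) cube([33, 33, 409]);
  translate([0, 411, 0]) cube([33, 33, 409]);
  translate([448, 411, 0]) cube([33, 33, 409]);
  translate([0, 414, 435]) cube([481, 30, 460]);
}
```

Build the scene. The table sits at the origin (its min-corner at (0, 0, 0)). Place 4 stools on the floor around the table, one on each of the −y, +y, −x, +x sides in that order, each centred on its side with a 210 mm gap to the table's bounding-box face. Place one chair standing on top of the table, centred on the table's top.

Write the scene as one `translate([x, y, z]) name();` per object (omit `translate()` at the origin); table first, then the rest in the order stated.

table();
translate([307, -530, 0]) stool();
translate([307, 842, 0]) stool();
translate([-519, 156, 0]) stool();
translate([1133, 156, 0]) stool();
translate([221, 94, 724]) chair();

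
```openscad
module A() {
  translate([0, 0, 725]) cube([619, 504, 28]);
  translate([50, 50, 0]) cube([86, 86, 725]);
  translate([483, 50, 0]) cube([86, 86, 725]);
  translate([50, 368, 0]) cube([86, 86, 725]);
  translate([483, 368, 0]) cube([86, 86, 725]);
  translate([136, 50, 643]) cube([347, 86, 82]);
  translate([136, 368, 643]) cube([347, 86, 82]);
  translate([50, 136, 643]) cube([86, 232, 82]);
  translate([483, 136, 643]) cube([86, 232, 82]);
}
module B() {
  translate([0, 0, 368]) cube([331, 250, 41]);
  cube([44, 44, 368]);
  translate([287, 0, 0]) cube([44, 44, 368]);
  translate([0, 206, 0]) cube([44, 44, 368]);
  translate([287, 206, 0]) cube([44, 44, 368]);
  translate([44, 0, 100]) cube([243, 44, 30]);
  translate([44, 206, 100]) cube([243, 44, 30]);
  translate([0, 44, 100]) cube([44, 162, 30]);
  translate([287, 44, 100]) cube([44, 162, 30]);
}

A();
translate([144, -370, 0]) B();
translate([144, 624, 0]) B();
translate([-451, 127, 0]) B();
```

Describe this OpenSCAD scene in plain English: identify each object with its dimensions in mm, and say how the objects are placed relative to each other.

A is a rectangular dining table. The top is 619×504×28 mm with its upper surface at z = 753 mm. It stands on four 86×86 mm square legs, each inset 50 mm from the nearest pair of top edges, running from the floor to the underside of the top. Four apron rails, 86 mm thick and 82 mm tall, run between adjacent legs with their top edges flush with the underside of the top and their outer faces flush with the legs' outer faces.

B is a four-legged stool. The seat is 331×250 mm, 41 mm thick, top at z = 409 mm. It stands on four square legs, each 44×44 mm in cross-section, from z = 0 to the seat underside, each flush with a corner of the seat. Four stretchers, 44 mm wide and 30 mm tall, connect adjacent legs with their undersides at z = 100 mm, each running between the inner faces of the legs it joins and aligned with the legs' outer faces on the other axis.

Three stools sit around the table at the −y, +y, −x sides.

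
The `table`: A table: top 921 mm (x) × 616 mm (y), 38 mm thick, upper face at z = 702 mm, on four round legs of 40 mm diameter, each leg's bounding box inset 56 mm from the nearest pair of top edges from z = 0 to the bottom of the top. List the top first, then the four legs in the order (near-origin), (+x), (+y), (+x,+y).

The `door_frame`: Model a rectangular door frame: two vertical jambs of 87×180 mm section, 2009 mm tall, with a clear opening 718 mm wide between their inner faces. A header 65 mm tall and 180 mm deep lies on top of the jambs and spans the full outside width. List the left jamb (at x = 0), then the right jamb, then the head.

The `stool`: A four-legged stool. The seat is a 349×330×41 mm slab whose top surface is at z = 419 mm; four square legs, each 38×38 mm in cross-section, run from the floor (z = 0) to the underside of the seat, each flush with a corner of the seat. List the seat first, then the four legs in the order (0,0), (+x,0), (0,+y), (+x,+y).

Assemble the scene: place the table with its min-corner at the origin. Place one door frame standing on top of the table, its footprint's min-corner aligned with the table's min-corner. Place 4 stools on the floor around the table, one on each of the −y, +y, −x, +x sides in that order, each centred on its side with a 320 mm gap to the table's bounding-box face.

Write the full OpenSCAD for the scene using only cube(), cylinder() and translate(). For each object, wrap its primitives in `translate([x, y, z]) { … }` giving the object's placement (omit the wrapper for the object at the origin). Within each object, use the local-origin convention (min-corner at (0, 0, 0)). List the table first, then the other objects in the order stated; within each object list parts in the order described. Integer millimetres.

translate([0, 0, 664]) cube([921, 616, 38]);
translate([76, 76, 0]) cylinder(h = 664, r = 20);
translate([845, 76, 0]) cylinder(h = 664, r = 20);
translate([76, 540, 0]) cylinder(h = 664, r = 20);
translate([845, 540, 0]) cylinder(h = 664, r = 20);
translate([0, 0, 702]) {
  cube([87, 180, 2009]);
  translate([805, 0, 0]) cube([87, 180, 2009]);
  translate([0, 0, 2009]) cube([892, 180, 65]);
}
translate([286, -650, 0]) {
  translate([0, 0, 378]) cube([349, 330, 41]);
  cube([38, 38, 378]);
  translate([311, 0, 0]) cube([38, 38, 378]);
  translate([0, 292, 0]) cube([38, 38, 378]);
  translate([311, 292, 0]) cube([38, 38, 378]);
}
translate([286, 936, 0]) {
  translate([0, 0, 378]) cube([349, 330, 41]);
  cube([38, 38, 378]);
  translate([311, 0, 0]) cube([38, 38, 378]);
  translate([0, 292, 0]) cube([38, 38, 378]);
  translate([311, 292, 0]) cube([38, 38, 378]);
}
translate([-669, 143, 0]) {
  translate([0, 0, 378]) cube([349, 330, 41]);
  cube([38, 38, 378]);
  translate([311, 0, 0]) cube([38, 38, 378]);
  translate([0, 292, 0]) cube([38, 38, 378]);
  translate([311, 292, 0]) cube([38, 38, 378]);
}
translate([1241, 143, 0]) {
  translate([0, 0, 378]) cube([349, 330, 41]);
  cube([38, 38, 378]);
  translate([311, 0, 0]) cube([38, 38, 378]);
  translate([0, 292, 0]) cube([38, 38, 378]);
  translate([311, 292, 0]) cube([38, 38, 378]);
}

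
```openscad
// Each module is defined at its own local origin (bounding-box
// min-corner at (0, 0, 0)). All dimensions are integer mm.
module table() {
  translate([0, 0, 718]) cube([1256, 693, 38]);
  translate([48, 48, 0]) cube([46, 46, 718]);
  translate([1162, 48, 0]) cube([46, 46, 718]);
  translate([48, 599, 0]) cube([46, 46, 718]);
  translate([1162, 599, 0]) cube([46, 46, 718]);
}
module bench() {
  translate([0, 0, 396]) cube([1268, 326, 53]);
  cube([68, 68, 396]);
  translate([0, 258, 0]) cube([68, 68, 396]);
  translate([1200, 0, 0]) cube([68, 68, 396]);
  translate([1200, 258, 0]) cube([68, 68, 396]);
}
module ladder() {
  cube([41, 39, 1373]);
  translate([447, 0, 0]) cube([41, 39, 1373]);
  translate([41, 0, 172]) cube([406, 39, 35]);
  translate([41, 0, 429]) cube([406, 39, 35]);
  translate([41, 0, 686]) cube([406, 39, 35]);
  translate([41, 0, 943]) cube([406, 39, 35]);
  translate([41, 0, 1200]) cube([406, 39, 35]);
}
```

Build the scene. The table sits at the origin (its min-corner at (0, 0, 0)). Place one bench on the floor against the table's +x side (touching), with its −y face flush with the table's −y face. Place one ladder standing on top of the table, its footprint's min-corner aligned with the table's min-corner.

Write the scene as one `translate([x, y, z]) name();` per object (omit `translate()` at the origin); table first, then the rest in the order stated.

table();
translate([1256, 0, 0]) bench();
translate([0, 0, 756]) ladder();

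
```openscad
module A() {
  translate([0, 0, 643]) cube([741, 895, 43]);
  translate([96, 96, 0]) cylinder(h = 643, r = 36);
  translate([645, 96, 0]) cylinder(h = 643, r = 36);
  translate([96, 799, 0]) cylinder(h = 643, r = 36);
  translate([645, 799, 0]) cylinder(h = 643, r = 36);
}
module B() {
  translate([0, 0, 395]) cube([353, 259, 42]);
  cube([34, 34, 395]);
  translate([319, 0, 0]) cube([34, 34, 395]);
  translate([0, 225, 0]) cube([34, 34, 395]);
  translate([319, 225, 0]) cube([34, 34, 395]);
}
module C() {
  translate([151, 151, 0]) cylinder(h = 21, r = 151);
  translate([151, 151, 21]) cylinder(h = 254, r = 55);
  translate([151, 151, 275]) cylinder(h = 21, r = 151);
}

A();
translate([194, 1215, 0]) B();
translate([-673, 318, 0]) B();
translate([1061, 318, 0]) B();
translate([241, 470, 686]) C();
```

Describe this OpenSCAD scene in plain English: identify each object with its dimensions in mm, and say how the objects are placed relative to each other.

A is a table: top 741 mm (x) × 895 mm (y), 43 mm thick, upper face at z = 686 mm, on four round legs of 72 mm diameter, each leg's bounding box inset 60 mm from the nearest pair of top edges, running from z = 0 to the bottom of the top.

B is a four-legged stool. The seat is a 353×259×42 mm slab whose top surface is at z = 437 mm; four square legs, each 34×34 mm in cross-section, run from the floor (z = 0) to the underside of the seat, each flush with a corner of the seat.

C is a spool: two coaxial disc flanges of radius 151 mm and thickness 21 mm, joined by a core cylinder of radius 55 mm and height 254 mm. The lower flange rests on z = 0 and the three cylinders share a vertical axis.

Three stools sit around the table at the +y, −x, +x sides. The spool is on top of the table.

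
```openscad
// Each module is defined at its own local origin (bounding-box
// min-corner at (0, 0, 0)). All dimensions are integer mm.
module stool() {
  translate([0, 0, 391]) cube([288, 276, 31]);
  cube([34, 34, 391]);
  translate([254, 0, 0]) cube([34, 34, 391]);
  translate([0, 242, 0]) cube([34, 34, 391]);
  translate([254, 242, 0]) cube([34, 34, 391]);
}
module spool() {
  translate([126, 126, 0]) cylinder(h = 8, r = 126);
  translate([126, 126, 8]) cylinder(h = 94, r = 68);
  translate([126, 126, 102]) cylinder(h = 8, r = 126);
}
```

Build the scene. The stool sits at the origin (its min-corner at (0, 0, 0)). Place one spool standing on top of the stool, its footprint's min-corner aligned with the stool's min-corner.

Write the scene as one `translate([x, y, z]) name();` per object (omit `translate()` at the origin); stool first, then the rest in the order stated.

stool();
translate([0, 0, 422]) spool();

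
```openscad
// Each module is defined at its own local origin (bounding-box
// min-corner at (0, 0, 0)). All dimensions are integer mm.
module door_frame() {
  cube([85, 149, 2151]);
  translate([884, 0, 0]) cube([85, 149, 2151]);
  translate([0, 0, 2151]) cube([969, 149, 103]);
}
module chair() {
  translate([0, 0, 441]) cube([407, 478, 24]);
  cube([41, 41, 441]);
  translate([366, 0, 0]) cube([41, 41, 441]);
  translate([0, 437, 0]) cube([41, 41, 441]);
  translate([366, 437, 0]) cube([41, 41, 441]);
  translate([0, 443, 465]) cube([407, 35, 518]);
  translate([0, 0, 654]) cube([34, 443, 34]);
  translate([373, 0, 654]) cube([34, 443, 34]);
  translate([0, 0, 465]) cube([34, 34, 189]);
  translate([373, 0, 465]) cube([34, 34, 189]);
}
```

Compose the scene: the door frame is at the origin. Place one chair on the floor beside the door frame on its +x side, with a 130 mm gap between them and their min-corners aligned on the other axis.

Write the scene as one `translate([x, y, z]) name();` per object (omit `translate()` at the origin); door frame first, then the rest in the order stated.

door_frame();
translate([1099, 0, 0]) chair();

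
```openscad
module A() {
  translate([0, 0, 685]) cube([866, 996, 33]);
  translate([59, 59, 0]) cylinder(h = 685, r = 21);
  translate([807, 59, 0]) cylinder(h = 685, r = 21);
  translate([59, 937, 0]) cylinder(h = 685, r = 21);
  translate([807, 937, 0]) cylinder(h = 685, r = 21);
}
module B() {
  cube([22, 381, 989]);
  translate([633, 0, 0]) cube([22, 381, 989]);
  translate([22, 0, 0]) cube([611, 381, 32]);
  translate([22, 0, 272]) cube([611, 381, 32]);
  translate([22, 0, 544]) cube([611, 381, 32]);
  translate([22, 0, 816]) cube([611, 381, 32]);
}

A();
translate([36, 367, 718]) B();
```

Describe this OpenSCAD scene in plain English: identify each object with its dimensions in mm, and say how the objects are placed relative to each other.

A is a table with a 866×996 mm rectangular top, 33 mm thick, top surface at z = 718 mm, supported by four round legs of 42 mm diameter, each leg's bounding box inset 38 mm from the nearest pair of top edges, running from the floor.

B is a bookshelf 655 mm wide overall, 381 mm deep and 989 mm tall. The two sides are 22 mm thick vertical panels. 4 horizontal shelves of 32 mm thickness span between the inner faces of the sides; the lowest shelf sits on the floor and shelves are stacked with a clear vertical gap of 240 mm between each pair.

The bookshelf is on top of the table.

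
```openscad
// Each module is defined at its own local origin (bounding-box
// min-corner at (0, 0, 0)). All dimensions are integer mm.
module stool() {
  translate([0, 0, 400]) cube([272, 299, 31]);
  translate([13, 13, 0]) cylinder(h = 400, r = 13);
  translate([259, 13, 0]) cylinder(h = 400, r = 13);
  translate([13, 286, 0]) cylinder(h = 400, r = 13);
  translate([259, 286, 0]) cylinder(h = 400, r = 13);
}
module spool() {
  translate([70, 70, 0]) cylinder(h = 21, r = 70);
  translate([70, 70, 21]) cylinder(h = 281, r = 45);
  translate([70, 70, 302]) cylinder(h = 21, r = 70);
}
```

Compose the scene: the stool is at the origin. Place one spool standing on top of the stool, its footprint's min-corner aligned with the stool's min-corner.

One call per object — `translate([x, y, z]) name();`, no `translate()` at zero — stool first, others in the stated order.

stool();
translate([0, 0, 431]) spool();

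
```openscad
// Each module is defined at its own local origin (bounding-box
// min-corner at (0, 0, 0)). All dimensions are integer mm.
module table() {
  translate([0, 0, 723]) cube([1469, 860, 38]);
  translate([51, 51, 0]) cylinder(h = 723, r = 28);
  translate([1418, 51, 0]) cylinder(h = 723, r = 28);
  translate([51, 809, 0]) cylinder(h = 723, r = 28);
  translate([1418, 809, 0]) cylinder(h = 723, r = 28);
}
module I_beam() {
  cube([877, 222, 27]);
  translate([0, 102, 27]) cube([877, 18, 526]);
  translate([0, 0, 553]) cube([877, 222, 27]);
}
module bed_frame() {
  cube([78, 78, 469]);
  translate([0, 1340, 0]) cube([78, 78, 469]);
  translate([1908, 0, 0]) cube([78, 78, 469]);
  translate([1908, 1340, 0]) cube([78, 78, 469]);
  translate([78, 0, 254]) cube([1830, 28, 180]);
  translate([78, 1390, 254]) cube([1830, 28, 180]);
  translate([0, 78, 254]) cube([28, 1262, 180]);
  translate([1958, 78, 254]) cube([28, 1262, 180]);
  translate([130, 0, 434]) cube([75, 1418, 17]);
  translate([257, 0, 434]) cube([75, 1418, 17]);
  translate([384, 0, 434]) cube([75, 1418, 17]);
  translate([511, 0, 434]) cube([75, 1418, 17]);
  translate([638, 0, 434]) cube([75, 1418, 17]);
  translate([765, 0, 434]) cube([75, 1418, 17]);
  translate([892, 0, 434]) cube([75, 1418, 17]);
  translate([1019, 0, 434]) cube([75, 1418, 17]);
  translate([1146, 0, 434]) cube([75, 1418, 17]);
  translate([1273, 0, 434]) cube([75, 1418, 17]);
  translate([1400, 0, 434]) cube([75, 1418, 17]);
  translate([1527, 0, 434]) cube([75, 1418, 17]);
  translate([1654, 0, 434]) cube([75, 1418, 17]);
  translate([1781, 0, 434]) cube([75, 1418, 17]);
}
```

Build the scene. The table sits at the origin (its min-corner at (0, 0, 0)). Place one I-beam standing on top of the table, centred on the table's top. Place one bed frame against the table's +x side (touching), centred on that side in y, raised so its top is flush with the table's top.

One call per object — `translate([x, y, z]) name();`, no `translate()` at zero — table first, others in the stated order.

table();
translate([296, 319, 761]) I_beam();
translate([1469, -279, 292]) bed_frame();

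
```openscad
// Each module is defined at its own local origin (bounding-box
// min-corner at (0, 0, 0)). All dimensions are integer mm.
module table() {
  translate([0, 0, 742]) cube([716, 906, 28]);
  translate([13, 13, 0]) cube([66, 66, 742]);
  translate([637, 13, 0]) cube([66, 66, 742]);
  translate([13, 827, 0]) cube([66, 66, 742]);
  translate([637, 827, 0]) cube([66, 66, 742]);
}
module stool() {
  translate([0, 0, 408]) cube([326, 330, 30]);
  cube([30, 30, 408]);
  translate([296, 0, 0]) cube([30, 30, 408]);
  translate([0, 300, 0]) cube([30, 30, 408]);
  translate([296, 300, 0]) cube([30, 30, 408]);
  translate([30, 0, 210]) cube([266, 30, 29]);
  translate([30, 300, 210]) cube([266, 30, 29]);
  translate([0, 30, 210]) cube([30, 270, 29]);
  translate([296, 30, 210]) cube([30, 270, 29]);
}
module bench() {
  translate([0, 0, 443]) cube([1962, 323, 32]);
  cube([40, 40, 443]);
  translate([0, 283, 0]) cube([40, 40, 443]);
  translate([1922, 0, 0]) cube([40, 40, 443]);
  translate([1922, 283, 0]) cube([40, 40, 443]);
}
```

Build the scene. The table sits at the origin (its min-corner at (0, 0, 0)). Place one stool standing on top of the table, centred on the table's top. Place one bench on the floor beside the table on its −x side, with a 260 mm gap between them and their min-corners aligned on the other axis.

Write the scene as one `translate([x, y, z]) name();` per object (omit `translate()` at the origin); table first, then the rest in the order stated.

table();
translate([195, 288, 770]) stool();
translate([-2222, 0, 0]) bench();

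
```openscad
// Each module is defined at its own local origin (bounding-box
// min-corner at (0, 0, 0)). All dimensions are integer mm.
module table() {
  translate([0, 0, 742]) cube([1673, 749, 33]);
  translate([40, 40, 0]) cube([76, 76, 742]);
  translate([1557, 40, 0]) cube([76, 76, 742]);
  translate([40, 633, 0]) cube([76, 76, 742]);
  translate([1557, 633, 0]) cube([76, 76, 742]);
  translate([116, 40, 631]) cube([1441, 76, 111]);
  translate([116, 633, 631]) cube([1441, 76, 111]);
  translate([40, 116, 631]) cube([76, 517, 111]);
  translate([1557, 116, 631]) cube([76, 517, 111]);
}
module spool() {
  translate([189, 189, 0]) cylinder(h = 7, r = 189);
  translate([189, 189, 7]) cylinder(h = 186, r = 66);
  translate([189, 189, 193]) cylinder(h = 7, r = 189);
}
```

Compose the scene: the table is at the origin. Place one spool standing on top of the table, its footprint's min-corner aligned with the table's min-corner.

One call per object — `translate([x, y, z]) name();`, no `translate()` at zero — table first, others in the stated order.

table();
translate([0, 0, 775]) spool();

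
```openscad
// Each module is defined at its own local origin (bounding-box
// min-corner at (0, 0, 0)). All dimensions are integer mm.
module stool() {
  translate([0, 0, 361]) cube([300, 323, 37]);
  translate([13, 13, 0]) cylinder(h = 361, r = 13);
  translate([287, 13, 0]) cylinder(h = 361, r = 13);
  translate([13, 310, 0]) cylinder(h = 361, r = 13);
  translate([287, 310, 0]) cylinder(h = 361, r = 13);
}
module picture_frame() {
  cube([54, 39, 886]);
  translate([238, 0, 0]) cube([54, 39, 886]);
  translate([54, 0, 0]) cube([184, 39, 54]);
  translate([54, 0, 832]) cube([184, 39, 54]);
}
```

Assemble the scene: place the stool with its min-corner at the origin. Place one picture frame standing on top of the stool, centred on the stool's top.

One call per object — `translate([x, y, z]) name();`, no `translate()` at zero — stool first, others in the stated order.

stool();
translate([4, 142, 398]) picture_frame();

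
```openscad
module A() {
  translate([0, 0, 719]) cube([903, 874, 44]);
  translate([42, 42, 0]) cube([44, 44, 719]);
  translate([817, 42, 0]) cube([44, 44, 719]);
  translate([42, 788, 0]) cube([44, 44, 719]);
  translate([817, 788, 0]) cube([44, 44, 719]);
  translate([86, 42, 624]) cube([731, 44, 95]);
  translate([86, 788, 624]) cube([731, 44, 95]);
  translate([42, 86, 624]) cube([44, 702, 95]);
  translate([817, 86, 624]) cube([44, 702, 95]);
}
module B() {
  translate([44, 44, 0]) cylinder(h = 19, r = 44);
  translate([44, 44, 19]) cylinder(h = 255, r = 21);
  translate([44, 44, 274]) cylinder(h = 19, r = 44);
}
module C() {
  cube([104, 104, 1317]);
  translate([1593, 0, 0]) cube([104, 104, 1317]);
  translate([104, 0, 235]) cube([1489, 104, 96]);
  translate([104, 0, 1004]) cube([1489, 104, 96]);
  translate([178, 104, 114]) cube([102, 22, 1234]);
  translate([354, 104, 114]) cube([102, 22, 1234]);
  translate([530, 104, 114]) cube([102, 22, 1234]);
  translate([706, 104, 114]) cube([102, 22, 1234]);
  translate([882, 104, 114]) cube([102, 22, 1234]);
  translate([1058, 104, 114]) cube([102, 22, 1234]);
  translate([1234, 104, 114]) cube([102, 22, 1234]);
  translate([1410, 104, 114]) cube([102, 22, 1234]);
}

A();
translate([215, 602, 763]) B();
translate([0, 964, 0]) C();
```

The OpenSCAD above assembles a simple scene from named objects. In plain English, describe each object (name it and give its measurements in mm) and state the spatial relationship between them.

A is a table with a 903×874 mm rectangular top, 44 mm thick, top surface at z = 763 mm, supported by four 44×44 mm square legs, each inset 42 mm from the nearest pair of top edges, running from the floor. Four apron rails, 44 mm thick and 95 mm tall, run between adjacent legs with their top edges flush with the underside of the top and their outer faces flush with the legs' outer faces.

B is a spool: two coaxial disc flanges of radius 44 mm and thickness 19 mm, joined by a core cylinder of radius 21 mm and height 255 mm. The lower flange rests on z = 0 and the three cylinders share a vertical axis.

C is a fence section. Two 104×104 mm posts, 1317 mm tall, stand on the floor with a clear span of 1489 mm between their inner faces. Two horizontal rails of 104×96 mm section span the gap between the posts with their undersides at z = 235 mm and z = 1004 mm, flush with the posts' −y face. 8 pickets, each 102 mm wide, 22 mm thick and 1234 mm tall, are fixed to the +y face of the rails with their bottoms at z = 114 mm, evenly spaced across the span with equal gaps (rounded down to the nearest mm) at the −x end and between each pair — any rounding remainder accumulates at the +x end.

The spool is on top of the table. The fence section is on the floor beside the table on its +y side.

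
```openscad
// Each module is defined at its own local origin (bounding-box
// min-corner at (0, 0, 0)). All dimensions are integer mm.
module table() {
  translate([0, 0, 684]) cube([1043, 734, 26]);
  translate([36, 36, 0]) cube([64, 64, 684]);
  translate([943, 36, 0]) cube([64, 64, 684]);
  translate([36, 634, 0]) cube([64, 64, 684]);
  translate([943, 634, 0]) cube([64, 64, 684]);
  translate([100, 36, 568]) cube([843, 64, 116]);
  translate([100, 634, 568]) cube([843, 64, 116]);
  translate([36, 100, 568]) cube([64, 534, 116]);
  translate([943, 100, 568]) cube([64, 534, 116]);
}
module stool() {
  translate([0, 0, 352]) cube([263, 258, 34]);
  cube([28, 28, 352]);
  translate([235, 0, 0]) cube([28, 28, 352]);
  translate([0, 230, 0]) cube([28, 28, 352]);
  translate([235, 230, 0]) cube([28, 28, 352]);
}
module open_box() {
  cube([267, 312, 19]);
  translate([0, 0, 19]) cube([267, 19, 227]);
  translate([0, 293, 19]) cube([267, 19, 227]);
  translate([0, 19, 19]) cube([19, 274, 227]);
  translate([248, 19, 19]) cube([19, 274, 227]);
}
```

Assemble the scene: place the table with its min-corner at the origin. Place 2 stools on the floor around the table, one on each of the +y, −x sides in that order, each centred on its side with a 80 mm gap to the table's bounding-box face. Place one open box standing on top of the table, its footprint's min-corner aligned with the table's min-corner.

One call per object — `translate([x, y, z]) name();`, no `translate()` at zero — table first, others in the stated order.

table();
translate([390, 814, 0]) stool();
translate([-343, 238, 0]) stool();
translate([0, 0, 710]) open_box();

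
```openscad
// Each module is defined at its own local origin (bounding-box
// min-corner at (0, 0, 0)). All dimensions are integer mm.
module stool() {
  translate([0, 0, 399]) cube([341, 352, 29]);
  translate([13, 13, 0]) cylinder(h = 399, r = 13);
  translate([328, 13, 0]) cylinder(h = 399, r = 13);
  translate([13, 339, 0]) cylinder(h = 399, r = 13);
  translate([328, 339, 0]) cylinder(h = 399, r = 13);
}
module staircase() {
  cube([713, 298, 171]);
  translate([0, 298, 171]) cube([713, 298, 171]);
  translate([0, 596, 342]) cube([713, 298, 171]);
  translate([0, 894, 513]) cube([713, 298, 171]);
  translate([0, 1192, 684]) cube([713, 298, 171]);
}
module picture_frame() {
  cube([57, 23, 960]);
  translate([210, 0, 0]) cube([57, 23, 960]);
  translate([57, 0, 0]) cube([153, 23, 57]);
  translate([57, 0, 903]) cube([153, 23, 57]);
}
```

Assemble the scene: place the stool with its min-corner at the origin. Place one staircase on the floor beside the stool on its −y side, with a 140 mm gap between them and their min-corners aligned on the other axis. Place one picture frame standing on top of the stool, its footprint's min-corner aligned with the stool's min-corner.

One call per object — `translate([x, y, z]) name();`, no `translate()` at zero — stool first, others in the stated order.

stool();
translate([0, -1630, 0]) staircase();
translate([0, 0, 428]) picture_frame();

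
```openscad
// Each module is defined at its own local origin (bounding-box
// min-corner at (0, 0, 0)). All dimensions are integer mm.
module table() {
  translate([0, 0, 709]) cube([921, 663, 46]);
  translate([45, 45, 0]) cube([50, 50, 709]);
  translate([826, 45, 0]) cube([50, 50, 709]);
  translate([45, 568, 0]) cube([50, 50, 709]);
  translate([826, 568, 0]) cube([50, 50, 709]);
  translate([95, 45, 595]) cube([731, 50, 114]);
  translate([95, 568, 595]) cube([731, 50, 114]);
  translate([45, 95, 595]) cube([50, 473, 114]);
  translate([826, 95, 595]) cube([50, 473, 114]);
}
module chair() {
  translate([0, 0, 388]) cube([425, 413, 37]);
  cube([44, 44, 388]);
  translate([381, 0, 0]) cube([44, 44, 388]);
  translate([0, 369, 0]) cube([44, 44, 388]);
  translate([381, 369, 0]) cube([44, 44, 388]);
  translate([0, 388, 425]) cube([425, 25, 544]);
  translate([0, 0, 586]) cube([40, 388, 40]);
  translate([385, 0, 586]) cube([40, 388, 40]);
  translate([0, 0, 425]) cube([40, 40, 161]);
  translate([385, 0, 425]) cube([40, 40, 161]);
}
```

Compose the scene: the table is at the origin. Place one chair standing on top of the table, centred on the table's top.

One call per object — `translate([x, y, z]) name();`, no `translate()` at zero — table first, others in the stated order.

table();
translate([248, 125, 755]) chair();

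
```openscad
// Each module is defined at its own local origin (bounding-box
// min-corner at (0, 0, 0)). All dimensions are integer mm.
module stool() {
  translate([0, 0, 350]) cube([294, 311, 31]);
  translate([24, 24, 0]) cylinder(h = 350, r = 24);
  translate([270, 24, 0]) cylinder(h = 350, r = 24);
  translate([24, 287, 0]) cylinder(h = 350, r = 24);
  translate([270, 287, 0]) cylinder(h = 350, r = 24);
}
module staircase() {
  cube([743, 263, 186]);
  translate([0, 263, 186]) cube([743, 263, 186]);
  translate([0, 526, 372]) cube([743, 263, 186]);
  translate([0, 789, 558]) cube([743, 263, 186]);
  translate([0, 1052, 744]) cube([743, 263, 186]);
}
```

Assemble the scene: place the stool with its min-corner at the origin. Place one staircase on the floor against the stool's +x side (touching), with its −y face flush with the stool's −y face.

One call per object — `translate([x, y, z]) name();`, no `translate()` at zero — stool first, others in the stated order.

stool();
translate([294, 0, 0]) staircase();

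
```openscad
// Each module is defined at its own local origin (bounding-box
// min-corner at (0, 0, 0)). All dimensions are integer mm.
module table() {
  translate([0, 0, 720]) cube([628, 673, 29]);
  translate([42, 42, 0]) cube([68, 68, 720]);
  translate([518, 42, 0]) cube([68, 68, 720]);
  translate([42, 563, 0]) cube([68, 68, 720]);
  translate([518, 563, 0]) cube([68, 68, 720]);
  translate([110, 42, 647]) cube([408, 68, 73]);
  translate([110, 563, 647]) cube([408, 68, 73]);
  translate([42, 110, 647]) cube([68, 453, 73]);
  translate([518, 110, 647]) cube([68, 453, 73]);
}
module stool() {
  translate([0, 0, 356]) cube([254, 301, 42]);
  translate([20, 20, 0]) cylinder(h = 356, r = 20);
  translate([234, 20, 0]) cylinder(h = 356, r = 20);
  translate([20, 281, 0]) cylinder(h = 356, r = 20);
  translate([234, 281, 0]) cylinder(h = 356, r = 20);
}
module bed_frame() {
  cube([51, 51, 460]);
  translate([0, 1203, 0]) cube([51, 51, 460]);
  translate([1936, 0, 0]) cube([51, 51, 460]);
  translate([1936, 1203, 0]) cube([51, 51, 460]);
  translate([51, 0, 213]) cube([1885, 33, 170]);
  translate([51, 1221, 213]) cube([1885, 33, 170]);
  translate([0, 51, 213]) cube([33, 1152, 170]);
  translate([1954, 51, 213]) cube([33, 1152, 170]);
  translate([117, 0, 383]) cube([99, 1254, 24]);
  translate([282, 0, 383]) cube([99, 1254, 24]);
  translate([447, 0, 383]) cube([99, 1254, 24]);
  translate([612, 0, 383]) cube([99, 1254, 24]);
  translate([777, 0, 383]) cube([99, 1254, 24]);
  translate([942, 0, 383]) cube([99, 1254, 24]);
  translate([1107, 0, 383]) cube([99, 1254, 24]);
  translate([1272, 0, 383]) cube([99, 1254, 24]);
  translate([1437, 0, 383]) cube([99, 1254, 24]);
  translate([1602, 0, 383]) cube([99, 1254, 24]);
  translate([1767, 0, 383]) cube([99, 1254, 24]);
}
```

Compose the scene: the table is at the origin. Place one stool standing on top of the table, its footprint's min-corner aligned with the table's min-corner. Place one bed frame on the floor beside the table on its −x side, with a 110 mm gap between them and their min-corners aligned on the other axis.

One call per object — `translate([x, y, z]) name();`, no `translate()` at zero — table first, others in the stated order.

table();
translate([0, 0, 749]) stool();
translate([-2097, 0, 0]) bed_frame();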